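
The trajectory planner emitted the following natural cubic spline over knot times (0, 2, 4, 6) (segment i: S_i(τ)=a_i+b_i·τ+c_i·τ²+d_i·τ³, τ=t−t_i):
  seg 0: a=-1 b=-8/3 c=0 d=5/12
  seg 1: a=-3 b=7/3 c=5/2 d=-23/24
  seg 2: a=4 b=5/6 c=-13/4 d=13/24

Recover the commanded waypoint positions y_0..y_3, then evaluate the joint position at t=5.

y_0 = S_0(0) = a_0 = -1
y_1 = S_1(0) = a_1 = -3
y_2 = S_2(0) = a_2 = 4
y_3 = S_2(2) = -3
t_q=5 is in segment 2 (τ=1); S_2(τ)=17/8

y_0=-1 y_1=-3 y_2=4 y_3=-3
S(5) = 17/8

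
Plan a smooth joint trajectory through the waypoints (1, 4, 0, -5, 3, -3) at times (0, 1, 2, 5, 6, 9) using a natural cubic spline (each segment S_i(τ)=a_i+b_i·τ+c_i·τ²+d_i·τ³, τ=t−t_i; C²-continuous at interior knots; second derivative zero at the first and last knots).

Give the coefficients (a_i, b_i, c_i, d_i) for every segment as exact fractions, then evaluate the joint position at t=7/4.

  seg 0: a=1 b=7904/1665 c=0 d=-2909/1665
  seg 1: a=4 b=-823/1665 c=-2909/555 d=578/333
  seg 2: a=0 b=-9607/1665 c=-19/555 d=7003/14985
  seg 3: a=-5 b=2212/333 c=6946/1665 d=-1562/555
  seg 4: a=3 b=10894/1665 c=-7112/1665 d=7112/14985
S(7/4) = 25099/17760

Δ: Δ0=3, Δ1=-4, Δ2=-5/3, Δ3=8, Δ4=-2
row 1: diag=4, rhs=-42; c'=1/4, d'=-21/2
row 2: denom=8−1·1/4=31/4; d'=(14−1·-21/2)/(31/4)=98/31
row 3: denom=8−3·12/31=212/31; d'=(58−3·98/31)/(212/31)=376/53
row 4: denom=8−1·31/212=1665/212; d'=(-60−1·376/53)/(1665/212)=-14224/1665
back: M4=-14224/1665
back: M3=376/53−31/212·-14224/1665=13892/1665
back: M2=98/31−12/31·13892/1665=-38/555
back: M1=-21/2−1/4·-38/555=-5818/555
M: M0=0, M1=-5818/555, M2=-38/555, M3=13892/1665, M4=-14224/1665, M5=0
seg 0: a=1, c=M0/2=0, d=(M1−M0)/(6·1)=-2909/1665, b=Δ0−h0·(2M0+M1)/6=7904/1665
seg 1: a=4, c=M1/2=-2909/555, d=(M2−M1)/(6·1)=578/333, b=Δ1−h1·(2M1+M2)/6=-823/1665
seg 2: a=0, c=M2/2=-19/555, d=(M3−M2)/(6·3)=7003/14985, b=Δ2−h2·(2M2+M3)/6=-9607/1665
seg 3: a=-5, c=M3/2=6946/1665, d=(M4−M3)/(6·1)=-1562/555, b=Δ3−h3·(2M3+M4)/6=2212/333
seg 4: a=3, c=M4/2=-7112/1665, d=(M5−M4)/(6·3)=7112/14985, b=Δ4−h4·(2M4+M5)/6=10894/1665
t_q=7/4 → seg 1, τ=3/4; S=4+-823/1665·τ+-2909/555·τ²+578/333·τ³=25099/17760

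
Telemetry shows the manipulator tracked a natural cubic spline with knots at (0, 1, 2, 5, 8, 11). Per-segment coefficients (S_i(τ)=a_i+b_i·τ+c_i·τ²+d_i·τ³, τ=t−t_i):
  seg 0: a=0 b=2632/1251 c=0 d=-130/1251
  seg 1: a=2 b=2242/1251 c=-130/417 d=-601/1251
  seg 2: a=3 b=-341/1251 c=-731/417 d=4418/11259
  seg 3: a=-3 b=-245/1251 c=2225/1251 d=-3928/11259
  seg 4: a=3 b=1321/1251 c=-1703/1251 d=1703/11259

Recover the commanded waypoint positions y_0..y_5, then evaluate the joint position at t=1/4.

y_0 = S_0(0) = a_0 = 0
y_1 = S_1(0) = a_1 = 2
y_2 = S_2(0) = a_2 = 3
y_3 = S_3(0) = a_3 = -3
y_4 = S_4(0) = a_4 = 3
y_5 = S_4(3) = -2
t_q=1/4 is in segment 0 (τ=1/4); S_0(τ)=6997/13344

y_0=0 y_1=2 y_2=3 y_3=-3 y_4=3 y_5=-2
S(1/4) = 6997/13344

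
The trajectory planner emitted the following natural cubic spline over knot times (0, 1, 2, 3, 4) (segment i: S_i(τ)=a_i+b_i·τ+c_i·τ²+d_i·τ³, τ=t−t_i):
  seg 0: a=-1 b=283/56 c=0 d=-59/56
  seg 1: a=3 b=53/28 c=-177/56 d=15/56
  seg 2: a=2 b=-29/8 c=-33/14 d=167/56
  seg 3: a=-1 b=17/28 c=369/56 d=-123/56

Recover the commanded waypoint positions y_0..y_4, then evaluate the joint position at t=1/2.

y_0 = S_0(0) = a_0 = -1
y_1 = S_1(0) = a_1 = 3
y_2 = S_2(0) = a_2 = 2
y_3 = S_3(0) = a_3 = -1
y_4 = S_3(1) = 4
t_q=1/2 is in segment 0 (τ=1/2); S_0(τ)=625/448

y_0=-1 y_1=3 y_2=2 y_3=-1 y_4=4
S(1/2) = 625/448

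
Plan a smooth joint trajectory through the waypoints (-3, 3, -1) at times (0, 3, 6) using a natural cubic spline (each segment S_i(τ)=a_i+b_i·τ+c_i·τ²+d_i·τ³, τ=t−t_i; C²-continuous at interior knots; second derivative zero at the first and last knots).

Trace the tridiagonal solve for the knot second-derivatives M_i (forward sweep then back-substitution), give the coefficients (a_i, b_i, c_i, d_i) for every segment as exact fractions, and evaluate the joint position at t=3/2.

  seg 0: a=-3 b=17/6 c=0 d=-5/54
  seg 1: a=3 b=1/3 c=-5/6 d=5/54
S(3/2) = 15/16

Δ: Δ0=2, Δ1=-4/3
row 1: diag=12, rhs=-20; c'=1/4, d'=-5/3
back: M1=-5/3
M: M0=0, M1=-5/3, M2=0
seg 0: a=-3, c=M0/2=0, d=(M1−M0)/(6·3)=-5/54, b=Δ0−h0·(2M0+M1)/6=17/6
seg 1: a=3, c=M1/2=-5/6, d=(M2−M1)/(6·3)=5/54, b=Δ1−h1·(2M1+M2)/6=1/3
t_q=3/2 → seg 0, τ=3/2; S=-3+17/6·τ+0·τ²+-5/54·τ³=15/16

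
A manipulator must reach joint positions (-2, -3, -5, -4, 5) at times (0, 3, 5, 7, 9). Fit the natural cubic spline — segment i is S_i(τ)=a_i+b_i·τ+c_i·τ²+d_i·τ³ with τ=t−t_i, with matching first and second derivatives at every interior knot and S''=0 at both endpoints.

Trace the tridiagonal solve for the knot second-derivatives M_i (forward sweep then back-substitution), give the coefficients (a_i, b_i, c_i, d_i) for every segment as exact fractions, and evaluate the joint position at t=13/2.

  seg 0: a=-2 b=-17/213 c=0 d=-2/71
  seg 1: a=-3 b=-179/213 c=-18/71 d=37/426
  seg 2: a=-5 b=-173/213 c=19/71 d=331/1704
  seg 3: a=-4 b=1103/426 c=407/284 d=-407/1704
S(13/2) = -22541/4544

Δ: Δ0=-1/3, Δ1=-1, Δ2=1/2, Δ3=9/2
row 1: diag=10, rhs=-4; c'=1/5, d'=-2/5
row 2: denom=8−2·1/5=38/5; d'=(9−2·-2/5)/(38/5)=49/38
row 3: denom=8−2·5/19=142/19; d'=(24−2·49/38)/(142/19)=407/142
back: M3=407/142
back: M2=49/38−5/19·407/142=38/71
back: M1=-2/5−1/5·38/71=-36/71
M: M0=0, M1=-36/71, M2=38/71, M3=407/142, M4=0
seg 0: a=-2, c=M0/2=0, d=(M1−M0)/(6·3)=-2/71, b=Δ0−h0·(2M0+M1)/6=-17/213
seg 1: a=-3, c=M1/2=-18/71, d=(M2−M1)/(6·2)=37/426, b=Δ1−h1·(2M1+M2)/6=-179/213
seg 2: a=-5, c=M2/2=19/71, d=(M3−M2)/(6·2)=331/1704, b=Δ2−h2·(2M2+M3)/6=-173/213
seg 3: a=-4, c=M3/2=407/284, d=(M4−M3)/(6·2)=-407/1704, b=Δ3−h3·(2M3+M4)/6=1103/426
t_q=13/2 → seg 2, τ=3/2; S=-5+-173/213·τ+19/71·τ²+331/1704·τ³=-22541/4544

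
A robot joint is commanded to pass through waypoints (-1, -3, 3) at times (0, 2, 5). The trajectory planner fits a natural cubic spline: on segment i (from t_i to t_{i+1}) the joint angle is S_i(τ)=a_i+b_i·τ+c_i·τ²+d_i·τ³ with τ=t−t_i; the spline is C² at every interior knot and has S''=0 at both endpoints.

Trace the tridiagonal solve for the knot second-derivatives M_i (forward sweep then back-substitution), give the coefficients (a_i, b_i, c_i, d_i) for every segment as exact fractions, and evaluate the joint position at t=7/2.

  seg 0: a=-1 b=-8/5 c=0 d=3/20
  seg 1: a=-3 b=1/5 c=9/10 d=-1/10
S(7/2) = -81/80

Δ: Δ0=-1, Δ1=2
row 1: diag=10, rhs=18; c'=3/10, d'=9/5
back: M1=9/5
M: M0=0, M1=9/5, M2=0
seg 0: a=-1, c=M0/2=0, d=(M1−M0)/(6·2)=3/20, b=Δ0−h0·(2M0+M1)/6=-8/5
seg 1: a=-3, c=M1/2=9/10, d=(M2−M1)/(6·3)=-1/10, b=Δ1−h1·(2M1+M2)/6=1/5
t_q=7/2 → seg 1, τ=3/2; S=-3+1/5·τ+9/10·τ²+-1/10·τ³=-81/80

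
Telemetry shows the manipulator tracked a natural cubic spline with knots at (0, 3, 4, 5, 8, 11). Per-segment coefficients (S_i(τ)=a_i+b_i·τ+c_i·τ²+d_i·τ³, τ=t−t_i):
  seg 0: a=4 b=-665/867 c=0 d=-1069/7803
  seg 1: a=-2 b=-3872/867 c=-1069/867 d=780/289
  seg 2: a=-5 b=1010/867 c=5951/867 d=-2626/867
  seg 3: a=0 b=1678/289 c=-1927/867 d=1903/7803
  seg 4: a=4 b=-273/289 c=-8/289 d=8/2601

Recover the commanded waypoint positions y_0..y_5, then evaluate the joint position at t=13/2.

y_0=4 y_1=-2 y_2=-5 y_3=0 y_4=4 y_5=1
S(13/2) = 10477/2312

y_0 = S_0(0) = a_0 = 4
y_1 = S_1(0) = a_1 = -2
y_2 = S_2(0) = a_2 = -5
y_3 = S_3(0) = a_3 = 0
y_4 = S_4(0) = a_4 = 4
y_5 = S_4(3) = 1
t_q=13/2 is in segment 3 (τ=3/2); S_3(τ)=10477/2312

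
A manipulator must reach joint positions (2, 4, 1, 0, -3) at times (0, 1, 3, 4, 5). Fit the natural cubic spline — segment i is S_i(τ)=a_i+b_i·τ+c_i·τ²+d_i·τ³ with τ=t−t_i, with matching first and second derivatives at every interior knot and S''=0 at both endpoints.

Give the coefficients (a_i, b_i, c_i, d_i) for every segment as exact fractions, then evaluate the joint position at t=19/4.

  seg 0: a=2 b=665/244 c=0 d=-177/244
  seg 1: a=4 b=67/122 c=-531/244 d=281/488
  seg 2: a=1 b=-76/61 c=78/61 d=-63/61
  seg 3: a=0 b=-109/61 c=-111/61 d=37/61
S(19/4) = -8229/3904

Δ: Δ0=2, Δ1=-3/2, Δ2=-1, Δ3=-3
row 1: diag=6, rhs=-21; c'=1/3, d'=-7/2
row 2: denom=6−2·1/3=16/3; d'=(3−2·-7/2)/(16/3)=15/8
row 3: denom=4−1·3/16=61/16; d'=(-12−1·15/8)/(61/16)=-222/61
back: M3=-222/61
back: M2=15/8−3/16·-222/61=156/61
back: M1=-7/2−1/3·156/61=-531/122
M: M0=0, M1=-531/122, M2=156/61, M3=-222/61, M4=0
seg 0: a=2, c=M0/2=0, d=(M1−M0)/(6·1)=-177/244, b=Δ0−h0·(2M0+M1)/6=665/244
seg 1: a=4, c=M1/2=-531/244, d=(M2−M1)/(6·2)=281/488, b=Δ1−h1·(2M1+M2)/6=67/122
seg 2: a=1, c=M2/2=78/61, d=(M3−M2)/(6·1)=-63/61, b=Δ2−h2·(2M2+M3)/6=-76/61
seg 3: a=0, c=M3/2=-111/61, d=(M4−M3)/(6·1)=37/61, b=Δ3−h3·(2M3+M4)/6=-109/61
t_q=19/4 → seg 3, τ=3/4; S=0+-109/61·τ+-111/61·τ²+37/61·τ³=-8229/3904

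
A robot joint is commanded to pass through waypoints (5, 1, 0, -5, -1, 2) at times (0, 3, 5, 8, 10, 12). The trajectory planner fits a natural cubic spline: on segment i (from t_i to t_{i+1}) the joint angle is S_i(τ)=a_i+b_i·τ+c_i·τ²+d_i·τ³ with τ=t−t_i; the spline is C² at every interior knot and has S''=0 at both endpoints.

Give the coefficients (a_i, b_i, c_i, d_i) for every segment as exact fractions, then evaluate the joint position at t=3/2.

Δ: Δ0=-4/3, Δ1=-1/2, Δ2=-5/3, Δ3=2, Δ4=3/2
row 1: diag=10, rhs=5; c'=1/5, d'=1/2
row 2: denom=10−2·1/5=48/5; d'=(-7−2·1/2)/(48/5)=-5/6
row 3: denom=10−3·5/16=145/16; d'=(22−3·-5/6)/(145/16)=392/145
row 4: denom=8−2·32/145=1096/145; d'=(-3−2·392/145)/(1096/145)=-1219/1096
back: M4=-1219/1096
back: M3=392/145−32/145·-1219/1096=404/137
back: M2=-5/6−5/16·404/137=-2885/1644
back: M1=1/2−1/5·-2885/1644=1399/1644
M: M0=0, M1=1399/1644, M2=-2885/1644, M3=404/137, M4=-1219/1096, M5=0
seg 0: a=5, c=M0/2=0, d=(M1−M0)/(6·3)=1399/29592, b=Δ0−h0·(2M0+M1)/6=-5783/3288
seg 1: a=1, c=M1/2=1399/3288, d=(M2−M1)/(6·2)=-119/548, b=Δ1−h1·(2M1+M2)/6=-793/1644
seg 2: a=0, c=M2/2=-2885/3288, d=(M3−M2)/(6·3)=7733/29592, b=Δ2−h2·(2M2+M3)/6=-2279/1644
seg 3: a=-5, c=M3/2=202/137, d=(M4−M3)/(6·2)=-4451/13152, b=Δ3−h3·(2M3+M4)/6=1331/3288
seg 4: a=-1, c=M4/2=-1219/2192, d=(M5−M4)/(6·2)=1219/13152, b=Δ4−h4·(2M4+M5)/6=3685/1644
t_q=3/2 → seg 0, τ=3/2; S=5+-5783/3288·τ+0·τ²+1399/29592·τ³=22107/8768

  seg 0: a=5 b=-5783/3288 c=0 d=1399/29592
  seg 1: a=1 b=-793/1644 c=1399/3288 d=-119/548
  seg 2: a=0 b=-2279/1644 c=-2885/3288 d=7733/29592
  seg 3: a=-5 b=1331/3288 c=202/137 d=-4451/13152
  seg 4: a=-1 b=3685/1644 c=-1219/2192 d=1219/13152
S(3/2) = 22107/8768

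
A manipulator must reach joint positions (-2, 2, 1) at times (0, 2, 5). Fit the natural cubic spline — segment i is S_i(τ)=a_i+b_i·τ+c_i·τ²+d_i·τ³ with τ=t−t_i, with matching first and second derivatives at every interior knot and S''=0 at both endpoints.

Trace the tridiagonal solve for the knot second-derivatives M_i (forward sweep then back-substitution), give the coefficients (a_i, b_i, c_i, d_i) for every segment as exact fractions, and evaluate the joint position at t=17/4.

Δ: Δ0=2, Δ1=-1/3
row 1: diag=10, rhs=-14; c'=3/10, d'=-7/5
back: M1=-7/5
M: M0=0, M1=-7/5, M2=0
seg 0: a=-2, c=M0/2=0, d=(M1−M0)/(6·2)=-7/60, b=Δ0−h0·(2M0+M1)/6=37/15
seg 1: a=2, c=M1/2=-7/10, d=(M2−M1)/(6·3)=7/90, b=Δ1−h1·(2M1+M2)/6=16/15
t_q=17/4 → seg 1, τ=9/4; S=2+16/15·τ+-7/10·τ²+7/90·τ³=223/128

  seg 0: a=-2 b=37/15 c=0 d=-7/60
  seg 1: a=2 b=16/15 c=-7/10 d=7/90
S(17/4) = 223/128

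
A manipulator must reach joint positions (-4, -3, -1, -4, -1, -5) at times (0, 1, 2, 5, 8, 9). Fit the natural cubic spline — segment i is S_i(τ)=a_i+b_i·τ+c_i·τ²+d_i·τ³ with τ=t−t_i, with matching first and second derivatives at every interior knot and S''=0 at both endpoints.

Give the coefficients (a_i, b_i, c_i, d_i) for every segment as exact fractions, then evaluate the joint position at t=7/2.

Δ: Δ0=1, Δ1=2, Δ2=-1, Δ3=1, Δ4=-4
row 1: diag=4, rhs=6; c'=1/4, d'=3/2
row 2: denom=8−1·1/4=31/4; d'=(-18−1·3/2)/(31/4)=-78/31
row 3: denom=12−3·12/31=336/31; d'=(12−3·-78/31)/(336/31)=101/56
row 4: denom=8−3·31/112=803/112; d'=(-30−3·101/56)/(803/112)=-3966/803
back: M4=-3966/803
back: M3=101/56−31/112·-3966/803=2546/803
back: M2=-78/31−12/31·2546/803=-3006/803
back: M1=3/2−1/4·-3006/803=1956/803
M: M0=0, M1=1956/803, M2=-3006/803, M3=2546/803, M4=-3966/803, M5=0
seg 0: a=-4, c=M0/2=0, d=(M1−M0)/(6·1)=326/803, b=Δ0−h0·(2M0+M1)/6=477/803
seg 1: a=-3, c=M1/2=978/803, d=(M2−M1)/(6·1)=-827/803, b=Δ1−h1·(2M1+M2)/6=1455/803
seg 2: a=-1, c=M2/2=-1503/803, d=(M3−M2)/(6·3)=2776/7227, b=Δ2−h2·(2M2+M3)/6=930/803
seg 3: a=-4, c=M3/2=1273/803, d=(M4−M3)/(6·3)=-296/657, b=Δ3−h3·(2M3+M4)/6=240/803
seg 4: a=-1, c=M4/2=-1983/803, d=(M5−M4)/(6·1)=661/803, b=Δ4−h4·(2M4+M5)/6=-1890/803
t_q=7/2 → seg 2, τ=3/2; S=-1+930/803·τ+-1503/803·τ²+2776/7227·τ³=-6995/3212

  seg 0: a=-4 b=477/803 c=0 d=326/803
  seg 1: a=-3 b=1455/803 c=978/803 d=-827/803
  seg 2: a=-1 b=930/803 c=-1503/803 d=2776/7227
  seg 3: a=-4 b=240/803 c=1273/803 d=-296/657
  seg 4: a=-1 b=-1890/803 c=-1983/803 d=661/803
S(7/2) = -6995/3212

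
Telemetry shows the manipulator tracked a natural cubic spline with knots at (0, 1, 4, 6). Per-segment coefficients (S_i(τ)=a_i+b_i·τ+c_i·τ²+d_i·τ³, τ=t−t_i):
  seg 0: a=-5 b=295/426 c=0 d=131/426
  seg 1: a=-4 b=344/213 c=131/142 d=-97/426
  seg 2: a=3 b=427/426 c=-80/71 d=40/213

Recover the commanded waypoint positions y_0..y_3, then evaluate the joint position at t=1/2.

y_0 = S_0(0) = a_0 = -5
y_1 = S_1(0) = a_1 = -4
y_2 = S_2(0) = a_2 = 3
y_3 = S_2(2) = 2
t_q=1/2 is in segment 0 (τ=1/2); S_0(τ)=-5243/1136

y_0=-5 y_1=-4 y_2=3 y_3=2
S(1/2) = -5243/1136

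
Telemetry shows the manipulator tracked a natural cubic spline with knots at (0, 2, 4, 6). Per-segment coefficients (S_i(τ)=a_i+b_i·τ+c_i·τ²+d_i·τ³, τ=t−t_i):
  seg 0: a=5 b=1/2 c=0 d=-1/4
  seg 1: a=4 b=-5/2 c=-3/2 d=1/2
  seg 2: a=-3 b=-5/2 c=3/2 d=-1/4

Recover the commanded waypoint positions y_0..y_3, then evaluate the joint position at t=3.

y_0=5 y_1=4 y_2=-3 y_3=-4
S(3) = 1/2

y_0 = S_0(0) = a_0 = 5
y_1 = S_1(0) = a_1 = 4
y_2 = S_2(0) = a_2 = -3
y_3 = S_2(2) = -4
t_q=3 is in segment 1 (τ=1); S_1(τ)=1/2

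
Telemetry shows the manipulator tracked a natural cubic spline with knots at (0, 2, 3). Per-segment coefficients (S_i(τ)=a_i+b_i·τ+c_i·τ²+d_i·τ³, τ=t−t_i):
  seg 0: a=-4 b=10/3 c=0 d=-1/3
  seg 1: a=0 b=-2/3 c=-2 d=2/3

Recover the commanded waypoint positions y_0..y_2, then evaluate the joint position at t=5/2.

y_0=-4 y_1=0 y_2=-2
S(5/2) = -3/4

y_0 = S_0(0) = a_0 = -4
y_1 = S_1(0) = a_1 = 0
y_2 = S_1(1) = -2
t_q=5/2 is in segment 1 (τ=1/2); S_1(τ)=-3/4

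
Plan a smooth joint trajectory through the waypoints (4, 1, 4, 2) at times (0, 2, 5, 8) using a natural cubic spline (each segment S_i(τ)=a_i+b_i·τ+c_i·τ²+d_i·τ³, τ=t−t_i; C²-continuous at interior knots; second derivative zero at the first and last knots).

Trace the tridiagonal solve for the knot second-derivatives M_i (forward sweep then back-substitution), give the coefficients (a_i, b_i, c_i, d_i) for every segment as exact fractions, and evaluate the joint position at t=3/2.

Δ: Δ0=-3/2, Δ1=1, Δ2=-2/3
row 1: diag=10, rhs=15; c'=3/10, d'=3/2
row 2: denom=12−3·3/10=111/10; d'=(-10−3·3/2)/(111/10)=-145/111
back: M2=-145/111
back: M1=3/2−3/10·-145/111=70/37
M: M0=0, M1=70/37, M2=-145/111, M3=0
seg 0: a=4, c=M0/2=0, d=(M1−M0)/(6·2)=35/222, b=Δ0−h0·(2M0+M1)/6=-473/222
seg 1: a=1, c=M1/2=35/37, d=(M2−M1)/(6·3)=-355/1998, b=Δ1−h1·(2M1+M2)/6=-53/222
seg 2: a=4, c=M2/2=-145/222, d=(M3−M2)/(6·3)=145/1998, b=Δ2−h2·(2M2+M3)/6=71/111
t_q=3/2 → seg 0, τ=3/2; S=4+-473/222·τ+0·τ²+35/222·τ³=791/592

  seg 0: a=4 b=-473/222 c=0 d=35/222
  seg 1: a=1 b=-53/222 c=35/37 d=-355/1998
  seg 2: a=4 b=71/111 c=-145/222 d=145/1998
S(3/2) = 791/592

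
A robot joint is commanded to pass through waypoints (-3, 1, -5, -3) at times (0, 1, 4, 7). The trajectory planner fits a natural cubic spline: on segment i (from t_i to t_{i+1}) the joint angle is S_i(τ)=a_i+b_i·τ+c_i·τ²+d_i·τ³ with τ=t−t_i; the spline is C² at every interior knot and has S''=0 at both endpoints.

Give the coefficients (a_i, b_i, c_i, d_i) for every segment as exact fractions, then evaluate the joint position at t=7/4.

  seg 0: a=-3 b=428/87 c=0 d=-80/87
  seg 1: a=1 b=188/87 c=-80/29 d=358/783
  seg 2: a=-5 b=-178/87 c=118/87 d=-118/783
S(7/4) = 1171/928

Δ: Δ0=4, Δ1=-2, Δ2=2/3
row 1: diag=8, rhs=-36; c'=3/8, d'=-9/2
row 2: denom=12−3·3/8=87/8; d'=(16−3·-9/2)/(87/8)=236/87
back: M2=236/87
back: M1=-9/2−3/8·236/87=-160/29
M: M0=0, M1=-160/29, M2=236/87, M3=0
seg 0: a=-3, c=M0/2=0, d=(M1−M0)/(6·1)=-80/87, b=Δ0−h0·(2M0+M1)/6=428/87
seg 1: a=1, c=M1/2=-80/29, d=(M2−M1)/(6·3)=358/783, b=Δ1−h1·(2M1+M2)/6=188/87
seg 2: a=-5, c=M2/2=118/87, d=(M3−M2)/(6·3)=-118/783, b=Δ2−h2·(2M2+M3)/6=-178/87
t_q=7/4 → seg 1, τ=3/4; S=1+188/87·τ+-80/29·τ²+358/783·τ³=1171/928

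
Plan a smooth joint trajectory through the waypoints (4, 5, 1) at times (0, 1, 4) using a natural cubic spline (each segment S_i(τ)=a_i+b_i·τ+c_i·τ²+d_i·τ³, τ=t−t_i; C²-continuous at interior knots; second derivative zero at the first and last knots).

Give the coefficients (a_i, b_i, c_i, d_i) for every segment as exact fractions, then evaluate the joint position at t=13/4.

Δ: Δ0=1, Δ1=-4/3
row 1: diag=8, rhs=-14; c'=3/8, d'=-7/4
back: M1=-7/4
M: M0=0, M1=-7/4, M2=0
seg 0: a=4, c=M0/2=0, d=(M1−M0)/(6·1)=-7/24, b=Δ0−h0·(2M0+M1)/6=31/24
seg 1: a=5, c=M1/2=-7/8, d=(M2−M1)/(6·3)=7/72, b=Δ1−h1·(2M1+M2)/6=5/12
t_q=13/4 → seg 1, τ=9/4; S=5+5/12·τ+-7/8·τ²+7/72·τ³=1339/512

  seg 0: a=4 b=31/24 c=0 d=-7/24
  seg 1: a=5 b=5/12 c=-7/8 d=7/72
S(13/4) = 1339/512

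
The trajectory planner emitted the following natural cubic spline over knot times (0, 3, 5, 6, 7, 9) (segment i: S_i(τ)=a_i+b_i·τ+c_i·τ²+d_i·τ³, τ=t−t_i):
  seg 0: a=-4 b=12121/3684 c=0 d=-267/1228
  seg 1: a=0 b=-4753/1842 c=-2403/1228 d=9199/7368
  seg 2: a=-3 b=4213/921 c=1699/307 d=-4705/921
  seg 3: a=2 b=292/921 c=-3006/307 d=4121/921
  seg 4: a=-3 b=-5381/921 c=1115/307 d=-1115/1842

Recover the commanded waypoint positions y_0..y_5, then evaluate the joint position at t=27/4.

y_0 = S_0(0) = a_0 = -4
y_1 = S_1(0) = a_1 = 0
y_2 = S_2(0) = a_2 = -3
y_3 = S_3(0) = a_3 = 2
y_4 = S_4(0) = a_4 = -3
y_5 = S_4(2) = -5
t_q=27/4 is in segment 3 (τ=3/4); S_3(τ)=-27159/19648

y_0=-4 y_1=0 y_2=-3 y_3=2 y_4=-3 y_5=-5
S(27/4) = -27159/19648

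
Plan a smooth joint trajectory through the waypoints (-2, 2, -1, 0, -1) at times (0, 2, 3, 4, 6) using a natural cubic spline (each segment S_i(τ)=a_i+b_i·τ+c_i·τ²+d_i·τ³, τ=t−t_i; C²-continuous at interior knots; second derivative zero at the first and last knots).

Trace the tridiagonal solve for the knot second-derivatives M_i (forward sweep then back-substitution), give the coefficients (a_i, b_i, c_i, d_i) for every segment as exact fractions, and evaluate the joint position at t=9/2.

  seg 0: a=-2 b=545/132 c=0 d=-281/528
  seg 1: a=2 b=-149/66 c=-281/88 d=647/264
  seg 2: a=-1 b=-31/24 c=183/44 d=-493/264
  seg 3: a=0 b=47/33 c=-127/88 d=127/528
S(9/2) = 537/1408

Δ: Δ0=2, Δ1=-3, Δ2=1, Δ3=-1/2
row 1: diag=6, rhs=-30; c'=1/6, d'=-5
row 2: denom=4−1·1/6=23/6; d'=(24−1·-5)/(23/6)=174/23
row 3: denom=6−1·6/23=132/23; d'=(-9−1·174/23)/(132/23)=-127/44
back: M3=-127/44
back: M2=174/23−6/23·-127/44=183/22
back: M1=-5−1/6·183/22=-281/44
M: M0=0, M1=-281/44, M2=183/22, M3=-127/44, M4=0
seg 0: a=-2, c=M0/2=0, d=(M1−M0)/(6·2)=-281/528, b=Δ0−h0·(2M0+M1)/6=545/132
seg 1: a=2, c=M1/2=-281/88, d=(M2−M1)/(6·1)=647/264, b=Δ1−h1·(2M1+M2)/6=-149/66
seg 2: a=-1, c=M2/2=183/44, d=(M3−M2)/(6·1)=-493/264, b=Δ2−h2·(2M2+M3)/6=-31/24
seg 3: a=0, c=M3/2=-127/88, d=(M4−M3)/(6·2)=127/528, b=Δ3−h3·(2M3+M4)/6=47/33
t_q=9/2 → seg 3, τ=1/2; S=0+47/33·τ+-127/88·τ²+127/528·τ³=537/1408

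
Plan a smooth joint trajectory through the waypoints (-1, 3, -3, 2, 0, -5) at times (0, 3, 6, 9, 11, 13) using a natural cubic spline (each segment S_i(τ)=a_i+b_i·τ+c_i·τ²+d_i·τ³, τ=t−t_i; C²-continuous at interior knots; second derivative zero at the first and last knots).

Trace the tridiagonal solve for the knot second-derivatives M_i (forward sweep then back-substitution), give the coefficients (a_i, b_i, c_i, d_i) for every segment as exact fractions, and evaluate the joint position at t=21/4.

Δ: Δ0=4/3, Δ1=-2, Δ2=5/3, Δ3=-1, Δ4=-5/2
row 1: diag=12, rhs=-20; c'=1/4, d'=-5/3
row 2: denom=12−3·1/4=45/4; d'=(22−3·-5/3)/(45/4)=12/5
row 3: denom=10−3·4/15=46/5; d'=(-16−3·12/5)/(46/5)=-58/23
row 4: denom=8−2·5/23=174/23; d'=(-9−2·-58/23)/(174/23)=-91/174
back: M4=-91/174
back: M3=-58/23−5/23·-91/174=-419/174
back: M2=12/5−4/15·-419/174=794/261
back: M1=-5/3−1/4·794/261=-1267/522
M: M0=0, M1=-1267/522, M2=794/261, M3=-419/174, M4=-91/174, M5=0
seg 0: a=-1, c=M0/2=0, d=(M1−M0)/(6·3)=-1267/9396, b=Δ0−h0·(2M0+M1)/6=2659/1044
seg 1: a=3, c=M1/2=-1267/1044, d=(M2−M1)/(6·3)=2855/9396, b=Δ1−h1·(2M1+M2)/6=-571/522
seg 2: a=-3, c=M2/2=397/261, d=(M3−M2)/(6·3)=-2845/9396, b=Δ2−h2·(2M2+M3)/6=-179/1044
seg 3: a=2, c=M3/2=-419/348, d=(M4−M3)/(6·2)=41/261, b=Δ3−h3·(2M3+M4)/6=407/522
seg 4: a=0, c=M4/2=-91/348, d=(M5−M4)/(6·2)=91/2088, b=Δ4−h4·(2M4+M5)/6=-1123/522
t_q=21/4 → seg 1, τ=9/4; S=3+-571/522·τ+-1267/1044·τ²+2855/9396·τ³=-15917/7424

  seg 0: a=-1 b=2659/1044 c=0 d=-1267/9396
  seg 1: a=3 b=-571/522 c=-1267/1044 d=2855/9396
  seg 2: a=-3 b=-179/1044 c=397/261 d=-2845/9396
  seg 3: a=2 b=407/522 c=-419/348 d=41/261
  seg 4: a=0 b=-1123/522 c=-91/348 d=91/2088
S(21/4) = -15917/7424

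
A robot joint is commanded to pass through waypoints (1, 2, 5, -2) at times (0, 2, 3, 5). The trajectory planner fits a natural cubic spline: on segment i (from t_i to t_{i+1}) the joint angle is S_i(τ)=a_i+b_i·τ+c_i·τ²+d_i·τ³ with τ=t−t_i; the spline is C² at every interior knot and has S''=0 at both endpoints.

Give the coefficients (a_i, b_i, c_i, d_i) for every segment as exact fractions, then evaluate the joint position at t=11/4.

Δ: Δ0=1/2, Δ1=3, Δ2=-7/2
row 1: diag=6, rhs=15; c'=1/6, d'=5/2
row 2: denom=6−1·1/6=35/6; d'=(-39−1·5/2)/(35/6)=-249/35
back: M2=-249/35
back: M1=5/2−1/6·-249/35=129/35
M: M0=0, M1=129/35, M2=-249/35, M3=0
seg 0: a=1, c=M0/2=0, d=(M1−M0)/(6·2)=43/140, b=Δ0−h0·(2M0+M1)/6=-51/70
seg 1: a=2, c=M1/2=129/70, d=(M2−M1)/(6·1)=-9/5, b=Δ1−h1·(2M1+M2)/6=207/70
seg 2: a=5, c=M2/2=-249/70, d=(M3−M2)/(6·2)=83/140, b=Δ2−h2·(2M2+M3)/6=87/70
t_q=11/4 → seg 1, τ=3/4; S=2+207/70·τ+129/70·τ²+-9/5·τ³=10069/2240

  seg 0: a=1 b=-51/70 c=0 d=43/140
  seg 1: a=2 b=207/70 c=129/70 d=-9/5
  seg 2: a=5 b=87/70 c=-249/70 d=83/140
S(11/4) = 10069/2240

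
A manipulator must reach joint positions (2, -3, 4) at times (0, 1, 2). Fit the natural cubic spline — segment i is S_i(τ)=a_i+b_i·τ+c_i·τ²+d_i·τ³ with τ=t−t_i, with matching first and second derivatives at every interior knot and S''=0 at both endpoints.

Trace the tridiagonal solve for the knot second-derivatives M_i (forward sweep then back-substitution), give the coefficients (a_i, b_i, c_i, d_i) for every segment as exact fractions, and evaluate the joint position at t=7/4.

Δ: Δ0=-5, Δ1=7
row 1: diag=4, rhs=72; c'=1/4, d'=18
back: M1=18
M: M0=0, M1=18, M2=0
seg 0: a=2, c=M0/2=0, d=(M1−M0)/(6·1)=3, b=Δ0−h0·(2M0+M1)/6=-8
seg 1: a=-3, c=M1/2=9, d=(M2−M1)/(6·1)=-3, b=Δ1−h1·(2M1+M2)/6=1
t_q=7/4 → seg 1, τ=3/4; S=-3+1·τ+9·τ²+-3·τ³=99/64

  seg 0: a=2 b=-8 c=0 d=3
  seg 1: a=-3 b=1 c=9 d=-3
S(7/4) = 99/64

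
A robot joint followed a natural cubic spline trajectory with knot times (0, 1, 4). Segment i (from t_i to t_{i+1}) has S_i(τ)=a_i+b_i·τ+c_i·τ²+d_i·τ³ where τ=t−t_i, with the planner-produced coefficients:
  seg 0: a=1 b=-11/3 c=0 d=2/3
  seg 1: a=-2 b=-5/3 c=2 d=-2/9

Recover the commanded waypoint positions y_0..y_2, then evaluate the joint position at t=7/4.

y_0=1 y_1=-2 y_2=5
S(7/4) = -71/32

y_0 = S_0(0) = a_0 = 1
y_1 = S_1(0) = a_1 = -2
y_2 = S_1(3) = 5
t_q=7/4 is in segment 1 (τ=3/4); S_1(τ)=-71/32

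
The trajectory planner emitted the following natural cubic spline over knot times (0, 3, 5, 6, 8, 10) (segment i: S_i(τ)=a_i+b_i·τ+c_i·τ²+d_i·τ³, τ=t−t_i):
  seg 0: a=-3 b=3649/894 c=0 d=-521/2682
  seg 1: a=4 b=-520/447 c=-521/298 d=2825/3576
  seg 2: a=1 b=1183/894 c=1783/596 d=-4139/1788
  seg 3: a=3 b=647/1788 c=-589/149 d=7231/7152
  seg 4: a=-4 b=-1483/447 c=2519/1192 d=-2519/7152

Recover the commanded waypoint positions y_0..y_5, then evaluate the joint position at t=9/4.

y_0=-3 y_1=4 y_2=1 y_3=3 y_4=-4 y_5=-5
S(9/4) = 75735/19072

y_0 = S_0(0) = a_0 = -3
y_1 = S_1(0) = a_1 = 4
y_2 = S_2(0) = a_2 = 1
y_3 = S_3(0) = a_3 = 3
y_4 = S_4(0) = a_4 = -4
y_5 = S_4(2) = -5
t_q=9/4 is in segment 0 (τ=9/4); S_0(τ)=75735/19072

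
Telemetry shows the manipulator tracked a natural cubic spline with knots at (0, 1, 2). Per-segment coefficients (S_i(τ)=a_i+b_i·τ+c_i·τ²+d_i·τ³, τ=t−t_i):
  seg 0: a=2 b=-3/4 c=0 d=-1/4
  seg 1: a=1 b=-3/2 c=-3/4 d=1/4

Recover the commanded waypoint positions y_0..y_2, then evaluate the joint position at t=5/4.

y_0 = S_0(0) = a_0 = 2
y_1 = S_1(0) = a_1 = 1
y_2 = S_1(1) = -1
t_q=5/4 is in segment 1 (τ=1/4); S_1(τ)=149/256

y_0=2 y_1=1 y_2=-1
S(5/4) = 149/256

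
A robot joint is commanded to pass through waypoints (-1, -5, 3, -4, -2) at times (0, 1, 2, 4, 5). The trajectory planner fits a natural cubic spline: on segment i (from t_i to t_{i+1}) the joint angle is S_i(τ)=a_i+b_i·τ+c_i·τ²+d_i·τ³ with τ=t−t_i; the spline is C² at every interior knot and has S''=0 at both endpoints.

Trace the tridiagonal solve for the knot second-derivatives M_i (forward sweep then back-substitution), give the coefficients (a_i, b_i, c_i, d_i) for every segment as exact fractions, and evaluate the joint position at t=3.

Δ: Δ0=-4, Δ1=8, Δ2=-7/2, Δ3=2
row 1: diag=4, rhs=72; c'=1/4, d'=18
row 2: denom=6−1·1/4=23/4; d'=(-69−1·18)/(23/4)=-348/23
row 3: denom=6−2·8/23=122/23; d'=(33−2·-348/23)/(122/23)=1455/122
back: M3=1455/122
back: M2=-348/23−8/23·1455/122=-1176/61
back: M1=18−1/4·-1176/61=1392/61
M: M0=0, M1=1392/61, M2=-1176/61, M3=1455/122, M4=0
seg 0: a=-1, c=M0/2=0, d=(M1−M0)/(6·1)=232/61, b=Δ0−h0·(2M0+M1)/6=-476/61
seg 1: a=-5, c=M1/2=696/61, d=(M2−M1)/(6·1)=-428/61, b=Δ1−h1·(2M1+M2)/6=220/61
seg 2: a=3, c=M2/2=-588/61, d=(M3−M2)/(6·2)=1269/488, b=Δ2−h2·(2M2+M3)/6=328/61
seg 3: a=-4, c=M3/2=1455/244, d=(M4−M3)/(6·1)=-485/244, b=Δ3−h3·(2M3+M4)/6=-241/122
t_q=3 → seg 2, τ=1; S=3+328/61·τ+-588/61·τ²+1269/488·τ³=653/488

  seg 0: a=-1 b=-476/61 c=0 d=232/61
  seg 1: a=-5 b=220/61 c=696/61 d=-428/61
  seg 2: a=3 b=328/61 c=-588/61 d=1269/488
  seg 3: a=-4 b=-241/122 c=1455/244 d=-485/244
S(3) = 653/488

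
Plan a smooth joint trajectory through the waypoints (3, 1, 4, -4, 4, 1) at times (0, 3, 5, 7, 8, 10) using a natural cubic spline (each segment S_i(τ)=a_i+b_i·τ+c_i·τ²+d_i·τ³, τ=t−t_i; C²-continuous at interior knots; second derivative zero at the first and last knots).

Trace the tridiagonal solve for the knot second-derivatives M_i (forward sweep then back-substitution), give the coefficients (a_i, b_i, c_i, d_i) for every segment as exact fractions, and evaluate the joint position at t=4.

  seg 0: a=3 b=-16231/7260 c=0 d=3797/21780
  seg 1: a=1 b=8971/3630 c=3797/2420 d=-14917/14520
  seg 2: a=4 b=-6499/1815 c=-556/121 d=15919/7260
  seg 3: a=-4 b=718/165 c=10359/1210 d=-17833/3630
  seg 4: a=4 b=24451/3630 c=-3737/605 d=3737/3630
S(4) = 19423/4840

Δ: Δ0=-2/3, Δ1=3/2, Δ2=-4, Δ3=8, Δ4=-3/2
row 1: diag=10, rhs=13; c'=1/5, d'=13/10
row 2: denom=8−2·1/5=38/5; d'=(-33−2·13/10)/(38/5)=-89/19
row 3: denom=6−2·5/19=104/19; d'=(72−2·-89/19)/(104/19)=773/52
row 4: denom=6−1·19/104=605/104; d'=(-57−1·773/52)/(605/104)=-7474/605
back: M4=-7474/605
back: M3=773/52−19/104·-7474/605=10359/605
back: M2=-89/19−5/19·10359/605=-1112/121
back: M1=13/10−1/5·-1112/121=3797/1210
M: M0=0, M1=3797/1210, M2=-1112/121, M3=10359/605, M4=-7474/605, M5=0
seg 0: a=3, c=M0/2=0, d=(M1−M0)/(6·3)=3797/21780, b=Δ0−h0·(2M0+M1)/6=-16231/7260
seg 1: a=1, c=M1/2=3797/2420, d=(M2−M1)/(6·2)=-14917/14520, b=Δ1−h1·(2M1+M2)/6=8971/3630
seg 2: a=4, c=M2/2=-556/121, d=(M3−M2)/(6·2)=15919/7260, b=Δ2−h2·(2M2+M3)/6=-6499/1815
seg 3: a=-4, c=M3/2=10359/1210, d=(M4−M3)/(6·1)=-17833/3630, b=Δ3−h3·(2M3+M4)/6=718/165
seg 4: a=4, c=M4/2=-3737/605, d=(M5−M4)/(6·2)=3737/3630, b=Δ4−h4·(2M4+M5)/6=24451/3630
t_q=4 → seg 1, τ=1; S=1+8971/3630·τ+3797/2420·τ²+-14917/14520·τ³=19423/4840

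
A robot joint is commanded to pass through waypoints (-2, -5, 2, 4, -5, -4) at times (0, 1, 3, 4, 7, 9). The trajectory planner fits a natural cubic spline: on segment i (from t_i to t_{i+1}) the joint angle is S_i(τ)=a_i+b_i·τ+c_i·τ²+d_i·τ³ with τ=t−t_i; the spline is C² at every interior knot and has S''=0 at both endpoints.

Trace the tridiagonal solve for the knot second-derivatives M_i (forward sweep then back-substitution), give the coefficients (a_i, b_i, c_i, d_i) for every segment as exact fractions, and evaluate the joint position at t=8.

Δ: Δ0=-3, Δ1=7/2, Δ2=2, Δ3=-3, Δ4=1/2
row 1: diag=6, rhs=39; c'=1/3, d'=13/2
row 2: denom=6−2·1/3=16/3; d'=(-9−2·13/2)/(16/3)=-33/8
row 3: denom=8−1·3/16=125/16; d'=(-30−1·-33/8)/(125/16)=-414/125
row 4: denom=10−3·48/125=1106/125; d'=(21−3·-414/125)/(1106/125)=3867/1106
back: M4=3867/1106
back: M3=-414/125−48/125·3867/1106=-2574/553
back: M2=-33/8−3/16·-2574/553=-3597/1106
back: M1=13/2−1/3·-3597/1106=4194/553
M: M0=0, M1=4194/553, M2=-3597/1106, M3=-2574/553, M4=3867/1106, M5=0
seg 0: a=-2, c=M0/2=0, d=(M1−M0)/(6·1)=699/553, b=Δ0−h0·(2M0+M1)/6=-2358/553
seg 1: a=-5, c=M1/2=2097/553, d=(M2−M1)/(6·2)=-3995/4424, b=Δ1−h1·(2M1+M2)/6=-261/553
seg 2: a=2, c=M2/2=-3597/2212, d=(M3−M2)/(6·1)=-517/2212, b=Δ2−h2·(2M2+M3)/6=4269/1106
seg 3: a=4, c=M3/2=-1287/553, d=(M4−M3)/(6·3)=3005/6636, b=Δ3−h3·(2M3+M4)/6=-207/2212
seg 4: a=-5, c=M4/2=3867/2212, d=(M5−M4)/(6·2)=-1289/4424, b=Δ4−h4·(2M4+M5)/6=-2025/1106
t_q=8 → seg 4, τ=1; S=-5+-2025/1106·τ+3867/2212·τ²+-1289/4424·τ³=-23775/4424

  seg 0: a=-2 b=-2358/553 c=0 d=699/553
  seg 1: a=-5 b=-261/553 c=2097/553 d=-3995/4424
  seg 2: a=2 b=4269/1106 c=-3597/2212 d=-517/2212
  seg 3: a=4 b=-207/2212 c=-1287/553 d=3005/6636
  seg 4: a=-5 b=-2025/1106 c=3867/2212 d=-1289/4424
S(8) = -23775/4424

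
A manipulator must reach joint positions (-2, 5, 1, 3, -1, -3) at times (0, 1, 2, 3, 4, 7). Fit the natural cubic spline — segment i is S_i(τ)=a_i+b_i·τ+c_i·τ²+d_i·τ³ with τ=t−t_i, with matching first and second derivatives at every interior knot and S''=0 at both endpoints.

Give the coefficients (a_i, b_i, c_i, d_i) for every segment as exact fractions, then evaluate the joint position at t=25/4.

Δ: Δ0=7, Δ1=-4, Δ2=2, Δ3=-4, Δ4=-2/3
row 1: diag=4, rhs=-66; c'=1/4, d'=-33/2
row 2: denom=4−1·1/4=15/4; d'=(36−1·-33/2)/(15/4)=14
row 3: denom=4−1·4/15=56/15; d'=(-36−1·14)/(56/15)=-375/28
row 4: denom=8−1·15/56=433/56; d'=(20−1·-375/28)/(433/56)=1870/433
back: M4=1870/433
back: M3=-375/28−15/56·1870/433=-6300/433
back: M2=14−4/15·-6300/433=7742/433
back: M1=-33/2−1/4·7742/433=-9080/433
M: M0=0, M1=-9080/433, M2=7742/433, M3=-6300/433, M4=1870/433, M5=0
seg 0: a=-2, c=M0/2=0, d=(M1−M0)/(6·1)=-4540/1299, b=Δ0−h0·(2M0+M1)/6=13633/1299
seg 1: a=5, c=M1/2=-4540/433, d=(M2−M1)/(6·1)=8411/1299, b=Δ1−h1·(2M1+M2)/6=13/1299
seg 2: a=1, c=M2/2=3871/433, d=(M3−M2)/(6·1)=-7021/1299, b=Δ2−h2·(2M2+M3)/6=-1994/1299
seg 3: a=3, c=M3/2=-3150/433, d=(M4−M3)/(6·1)=4085/1299, b=Δ3−h3·(2M3+M4)/6=169/1299
seg 4: a=-1, c=M4/2=935/433, d=(M5−M4)/(6·3)=-935/3897, b=Δ4−h4·(2M4+M5)/6=-6476/1299
t_q=25/4 → seg 4, τ=9/4; S=-1+-6476/1299·τ+935/433·τ²+-935/3897·τ³=-111355/27712

  seg 0: a=-2 b=13633/1299 c=0 d=-4540/1299
  seg 1: a=5 b=13/1299 c=-4540/433 d=8411/1299
  seg 2: a=1 b=-1994/1299 c=3871/433 d=-7021/1299
  seg 3: a=3 b=169/1299 c=-3150/433 d=4085/1299
  seg 4: a=-1 b=-6476/1299 c=935/433 d=-935/3897
S(25/4) = -111355/27712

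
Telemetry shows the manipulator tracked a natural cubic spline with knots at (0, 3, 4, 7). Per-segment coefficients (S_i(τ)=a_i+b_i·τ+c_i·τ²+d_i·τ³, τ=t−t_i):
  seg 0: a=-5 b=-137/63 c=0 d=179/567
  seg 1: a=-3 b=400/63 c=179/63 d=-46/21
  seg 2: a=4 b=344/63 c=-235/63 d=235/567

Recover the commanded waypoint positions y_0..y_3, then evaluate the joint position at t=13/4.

y_0 = S_0(0) = a_0 = -5
y_1 = S_1(0) = a_1 = -3
y_2 = S_2(0) = a_2 = 4
y_3 = S_2(3) = -2
t_q=13/4 is in segment 1 (τ=1/4); S_1(τ)=-853/672

y_0=-5 y_1=-3 y_2=4 y_3=-2
S(13/4) = -853/672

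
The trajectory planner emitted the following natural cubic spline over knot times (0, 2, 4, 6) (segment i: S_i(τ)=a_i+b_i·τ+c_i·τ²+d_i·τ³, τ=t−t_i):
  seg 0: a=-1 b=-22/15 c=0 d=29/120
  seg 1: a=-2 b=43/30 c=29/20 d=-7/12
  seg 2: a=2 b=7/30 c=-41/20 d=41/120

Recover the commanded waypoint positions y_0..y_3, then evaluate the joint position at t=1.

y_0=-1 y_1=-2 y_2=2 y_3=-3
S(1) = -89/40

y_0 = S_0(0) = a_0 = -1
y_1 = S_1(0) = a_1 = -2
y_2 = S_2(0) = a_2 = 2
y_3 = S_2(2) = -3
t_q=1 is in segment 0 (τ=1); S_0(τ)=-89/40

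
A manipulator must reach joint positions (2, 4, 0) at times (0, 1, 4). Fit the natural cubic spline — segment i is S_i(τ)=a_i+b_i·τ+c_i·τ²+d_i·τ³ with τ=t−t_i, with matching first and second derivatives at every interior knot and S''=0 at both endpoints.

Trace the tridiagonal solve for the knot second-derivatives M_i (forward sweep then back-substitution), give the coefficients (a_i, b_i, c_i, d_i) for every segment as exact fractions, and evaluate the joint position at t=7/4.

Δ: Δ0=2, Δ1=-4/3
row 1: diag=8, rhs=-20; c'=3/8, d'=-5/2
back: M1=-5/2
M: M0=0, M1=-5/2, M2=0
seg 0: a=2, c=M0/2=0, d=(M1−M0)/(6·1)=-5/12, b=Δ0−h0·(2M0+M1)/6=29/12
seg 1: a=4, c=M1/2=-5/4, d=(M2−M1)/(6·3)=5/36, b=Δ1−h1·(2M1+M2)/6=7/6
t_q=7/4 → seg 1, τ=3/4; S=4+7/6·τ+-5/4·τ²+5/36·τ³=1083/256

  seg 0: a=2 b=29/12 c=0 d=-5/12
  seg 1: a=4 b=7/6 c=-5/4 d=5/36
S(7/4) = 1083/256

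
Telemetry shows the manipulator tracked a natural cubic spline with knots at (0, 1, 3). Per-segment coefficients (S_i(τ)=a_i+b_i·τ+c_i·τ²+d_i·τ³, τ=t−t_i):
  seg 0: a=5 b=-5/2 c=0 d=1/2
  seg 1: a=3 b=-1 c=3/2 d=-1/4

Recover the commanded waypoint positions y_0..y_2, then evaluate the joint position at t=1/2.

y_0 = S_0(0) = a_0 = 5
y_1 = S_1(0) = a_1 = 3
y_2 = S_1(2) = 5
t_q=1/2 is in segment 0 (τ=1/2); S_0(τ)=61/16

y_0=5 y_1=3 y_2=5
S(1/2) = 61/16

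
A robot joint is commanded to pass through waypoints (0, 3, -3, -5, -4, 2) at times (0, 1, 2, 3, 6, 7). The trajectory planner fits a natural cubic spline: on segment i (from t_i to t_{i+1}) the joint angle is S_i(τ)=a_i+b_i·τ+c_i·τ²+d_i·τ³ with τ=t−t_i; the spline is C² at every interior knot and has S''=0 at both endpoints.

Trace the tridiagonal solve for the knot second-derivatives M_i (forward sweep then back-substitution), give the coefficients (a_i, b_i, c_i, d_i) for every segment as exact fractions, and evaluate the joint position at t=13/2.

  seg 0: a=0 b=13516/2379 c=0 d=-6379/2379
  seg 1: a=3 b=-5621/2379 c=-6379/793 d=10484/2379
  seg 2: a=-3 b=-12443/2379 c=4105/793 d=-4630/2379
  seg 3: a=-5 b=-131/183 c=-525/793 d=2407/7137
  seg 4: a=-4 b=10510/2379 c=1882/793 d=-1882/2379
S(13/2) = -4113/3172

Δ: Δ0=3, Δ1=-6, Δ2=-2, Δ3=1/3, Δ4=6
row 1: diag=4, rhs=-54; c'=1/4, d'=-27/2
row 2: denom=4−1·1/4=15/4; d'=(24−1·-27/2)/(15/4)=10
row 3: denom=8−1·4/15=116/15; d'=(14−1·10)/(116/15)=15/29
row 4: denom=8−3·45/116=793/116; d'=(34−3·15/29)/(793/116)=3764/793
back: M4=3764/793
back: M3=15/29−45/116·3764/793=-1050/793
back: M2=10−4/15·-1050/793=8210/793
back: M1=-27/2−1/4·8210/793=-12758/793
M: M0=0, M1=-12758/793, M2=8210/793, M3=-1050/793, M4=3764/793, M5=0
seg 0: a=0, c=M0/2=0, d=(M1−M0)/(6·1)=-6379/2379, b=Δ0−h0·(2M0+M1)/6=13516/2379
seg 1: a=3, c=M1/2=-6379/793, d=(M2−M1)/(6·1)=10484/2379, b=Δ1−h1·(2M1+M2)/6=-5621/2379
seg 2: a=-3, c=M2/2=4105/793, d=(M3−M2)/(6·1)=-4630/2379, b=Δ2−h2·(2M2+M3)/6=-12443/2379
seg 3: a=-5, c=M3/2=-525/793, d=(M4−M3)/(6·3)=2407/7137, b=Δ3−h3·(2M3+M4)/6=-131/183
seg 4: a=-4, c=M4/2=1882/793, d=(M5−M4)/(6·1)=-1882/2379, b=Δ4−h4·(2M4+M5)/6=10510/2379
t_q=13/2 → seg 4, τ=1/2; S=-4+10510/2379·τ+1882/793·τ²+-1882/2379·τ³=-4113/3172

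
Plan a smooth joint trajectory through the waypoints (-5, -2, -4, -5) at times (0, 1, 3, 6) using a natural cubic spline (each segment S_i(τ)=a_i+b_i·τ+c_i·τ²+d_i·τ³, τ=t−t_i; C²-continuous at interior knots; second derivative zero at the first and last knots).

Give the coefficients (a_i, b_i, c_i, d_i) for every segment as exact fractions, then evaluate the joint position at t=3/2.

  seg 0: a=-5 b=157/42 c=0 d=-31/42
  seg 1: a=-2 b=32/21 c=-31/14 d=10/21
  seg 2: a=-4 b=-34/21 c=9/14 d=-1/14
S(3/2) = -97/56

Δ: Δ0=3, Δ1=-1, Δ2=-1/3
row 1: diag=6, rhs=-24; c'=1/3, d'=-4
row 2: denom=10−2·1/3=28/3; d'=(4−2·-4)/(28/3)=9/7
back: M2=9/7
back: M1=-4−1/3·9/7=-31/7
M: M0=0, M1=-31/7, M2=9/7, M3=0
seg 0: a=-5, c=M0/2=0, d=(M1−M0)/(6·1)=-31/42, b=Δ0−h0·(2M0+M1)/6=157/42
seg 1: a=-2, c=M1/2=-31/14, d=(M2−M1)/(6·2)=10/21, b=Δ1−h1·(2M1+M2)/6=32/21
seg 2: a=-4, c=M2/2=9/14, d=(M3−M2)/(6·3)=-1/14, b=Δ2−h2·(2M2+M3)/6=-34/21
t_q=3/2 → seg 1, τ=1/2; S=-2+32/21·τ+-31/14·τ²+10/21·τ³=-97/56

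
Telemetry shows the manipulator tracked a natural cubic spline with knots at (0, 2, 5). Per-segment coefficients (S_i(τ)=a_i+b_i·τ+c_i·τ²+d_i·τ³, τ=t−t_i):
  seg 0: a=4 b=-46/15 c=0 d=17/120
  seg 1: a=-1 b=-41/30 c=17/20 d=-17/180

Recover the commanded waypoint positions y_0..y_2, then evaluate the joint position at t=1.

y_0=4 y_1=-1 y_2=0
S(1) = 43/40

y_0 = S_0(0) = a_0 = 4
y_1 = S_1(0) = a_1 = -1
y_2 = S_1(3) = 0
t_q=1 is in segment 0 (τ=1); S_0(τ)=43/40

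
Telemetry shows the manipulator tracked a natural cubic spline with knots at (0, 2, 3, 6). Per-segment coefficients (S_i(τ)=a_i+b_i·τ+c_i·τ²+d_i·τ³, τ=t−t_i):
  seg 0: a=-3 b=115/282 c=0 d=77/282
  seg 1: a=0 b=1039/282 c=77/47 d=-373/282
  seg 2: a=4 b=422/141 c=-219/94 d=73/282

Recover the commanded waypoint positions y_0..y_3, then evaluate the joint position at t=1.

y_0=-3 y_1=0 y_2=4 y_3=-1
S(1) = -109/47

y_0 = S_0(0) = a_0 = -3
y_1 = S_1(0) = a_1 = 0
y_2 = S_2(0) = a_2 = 4
y_3 = S_2(3) = -1
t_q=1 is in segment 0 (τ=1); S_0(τ)=-109/47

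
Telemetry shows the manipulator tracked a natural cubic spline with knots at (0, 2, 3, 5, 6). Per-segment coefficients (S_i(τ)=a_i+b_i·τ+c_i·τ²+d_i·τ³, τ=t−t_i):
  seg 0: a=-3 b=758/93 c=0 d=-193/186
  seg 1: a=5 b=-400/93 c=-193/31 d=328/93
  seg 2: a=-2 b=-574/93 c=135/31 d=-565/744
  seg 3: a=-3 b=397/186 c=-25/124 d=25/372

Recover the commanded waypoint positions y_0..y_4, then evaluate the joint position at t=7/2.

y_0 = S_0(0) = a_0 = -3
y_1 = S_1(0) = a_1 = 5
y_2 = S_2(0) = a_2 = -2
y_3 = S_3(0) = a_3 = -3
y_4 = S_3(1) = -1
t_q=7/2 is in segment 2 (τ=1/2); S_2(τ)=-8119/1984

y_0=-3 y_1=5 y_2=-2 y_3=-3 y_4=-1
S(7/2) = -8119/1984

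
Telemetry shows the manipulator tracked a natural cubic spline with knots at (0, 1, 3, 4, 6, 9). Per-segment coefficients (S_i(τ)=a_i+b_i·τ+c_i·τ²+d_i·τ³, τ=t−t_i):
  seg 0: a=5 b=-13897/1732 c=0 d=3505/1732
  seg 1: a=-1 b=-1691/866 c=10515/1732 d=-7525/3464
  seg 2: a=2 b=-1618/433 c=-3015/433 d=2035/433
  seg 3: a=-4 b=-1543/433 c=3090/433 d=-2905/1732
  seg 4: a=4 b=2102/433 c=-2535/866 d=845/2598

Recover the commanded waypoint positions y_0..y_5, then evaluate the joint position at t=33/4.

y_0 = S_0(0) = a_0 = 5
y_1 = S_1(0) = a_1 = -1
y_2 = S_2(0) = a_2 = 2
y_3 = S_3(0) = a_3 = -4
y_4 = S_4(0) = a_4 = 4
y_5 = S_4(3) = 1
t_q=33/4 is in segment 4 (τ=9/4); S_4(τ)=211067/55424

y_0=5 y_1=-1 y_2=2 y_3=-4 y_4=4 y_5=1
S(33/4) = 211067/55424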